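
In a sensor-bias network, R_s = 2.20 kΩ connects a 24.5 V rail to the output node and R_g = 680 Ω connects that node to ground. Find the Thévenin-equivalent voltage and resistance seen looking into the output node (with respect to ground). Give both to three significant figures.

V_th is the open-circuit tap voltage: 24.5 × 680/(2200 + 680) = 5.78 V.
With the supply zeroed, R_s and R_g appear in parallel from the tap: R_th = R_s‖R_g = (2200 × 680)/2880 = 519 Ω.

V_th = 5.78 V, R_th = 519 Ω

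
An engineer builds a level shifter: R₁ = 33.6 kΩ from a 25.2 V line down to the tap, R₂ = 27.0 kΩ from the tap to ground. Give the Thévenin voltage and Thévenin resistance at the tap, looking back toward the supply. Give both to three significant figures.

V_th = 11.2 V, R_th = 15.0 kΩ

V_th is the open-circuit tap voltage: 25.2 × 27.0/(33.6 + 27.0) = 11.2 V.
With the supply zeroed, R₁ and R₂ appear in parallel from the tap: R_th = R₁‖R₂ = (33.6 × 27.0)/60.60 = 15.0 kΩ.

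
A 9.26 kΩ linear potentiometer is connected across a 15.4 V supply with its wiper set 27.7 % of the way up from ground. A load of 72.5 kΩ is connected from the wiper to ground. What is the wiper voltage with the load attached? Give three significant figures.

The wiper splits the pot into (1−α)R = 6.695 kΩ above and αR = 2.565 kΩ below.
Lower section ‖ load = 2.477 kΩ.
V_wiper = 15.4 × 2.477/(6.695 + 2.477) = 4.16 V.

V ≈ 4.16 V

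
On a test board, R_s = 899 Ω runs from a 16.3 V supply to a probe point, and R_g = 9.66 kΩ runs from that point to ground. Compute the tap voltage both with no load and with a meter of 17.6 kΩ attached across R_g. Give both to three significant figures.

Open-circuit: V = 16.3 × 9660/(899 + 9660) = 14.9 V.
With the load, R_g becomes R_g‖R_L = 6237 Ω, so V = 16.3 × 6237/7136 = 14.2 V.

Unloaded: 14.9 V; loaded: 14.2 V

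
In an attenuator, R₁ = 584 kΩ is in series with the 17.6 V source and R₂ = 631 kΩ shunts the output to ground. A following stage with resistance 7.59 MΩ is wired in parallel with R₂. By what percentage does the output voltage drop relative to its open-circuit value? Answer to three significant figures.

The divider's output (Thévenin) resistance is R₁‖R₂ = 303.3 kΩ.
Fractional drop under load = R_th/(R_th + R_L) = 303.3 / (303.3 + 7590) = 0.03842.
So the output falls by 3.84 %.

3.84 %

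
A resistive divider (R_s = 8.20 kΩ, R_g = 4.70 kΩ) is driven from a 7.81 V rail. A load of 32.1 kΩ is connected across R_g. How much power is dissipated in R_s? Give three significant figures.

Total resistance from the source is R_s + (R_g‖R_L) = 12.30 kΩ, so I = 7.81/12.30 kΩ = 0.6350 mA.
P = I²·R_s = (0.6350 mA)² × 8.20 kΩ = 3.31 mW.

P ≈ 3.31 mW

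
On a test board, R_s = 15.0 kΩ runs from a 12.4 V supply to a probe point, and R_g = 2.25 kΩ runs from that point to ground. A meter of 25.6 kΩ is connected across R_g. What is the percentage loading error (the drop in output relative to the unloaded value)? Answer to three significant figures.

7.10 %

The divider's output (Thévenin) resistance is R_s‖R_g = 1.957 kΩ.
Fractional drop under load = R_th/(R_th + R_L) = 1.957 / (1.957 + 25.6) = 0.07100.
So the output falls by 7.10 %.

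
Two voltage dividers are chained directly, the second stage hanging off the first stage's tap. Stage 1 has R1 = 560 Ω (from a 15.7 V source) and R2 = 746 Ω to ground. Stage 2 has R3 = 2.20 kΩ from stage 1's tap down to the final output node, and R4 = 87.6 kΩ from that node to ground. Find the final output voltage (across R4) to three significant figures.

Stage 2 presents R3+R4 = 89800 Ω as a load on stage 1's tap.
Stage 1's lower leg becomes R2‖(R3+R4) = 739.9 Ω, so V_mid = 15.7 × 739.9/1300 = 8.936 V.
Stage 2 is itself unloaded: V_out = V_mid × R4/(R3+R4) = 8.936 × 87600/89800 = 8.72 V.

V_out ≈ 8.72 V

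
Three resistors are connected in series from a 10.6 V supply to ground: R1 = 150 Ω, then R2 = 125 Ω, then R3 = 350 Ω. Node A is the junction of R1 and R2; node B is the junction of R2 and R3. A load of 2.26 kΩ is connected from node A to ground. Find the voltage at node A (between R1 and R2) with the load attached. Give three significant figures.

Below node A the series string R2+R3 = 475.0 Ω sits in parallel with the 2260 Ω load: 392.5 Ω.
V_A = 10.6 × 392.5/(150 + 392.5) = 7.67 V.

V ≈ 7.67 V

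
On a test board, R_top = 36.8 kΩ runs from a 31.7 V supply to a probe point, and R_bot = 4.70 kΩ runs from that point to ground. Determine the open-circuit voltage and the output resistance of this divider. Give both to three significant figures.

V_th = 3.59 V, R_th = 4.17 kΩ

V_th is the open-circuit tap voltage: 31.7 × 4.70/(36.8 + 4.70) = 3.59 V.
With the supply zeroed, R_top and R_bot appear in parallel from the tap: R_th = R_top‖R_bot = (36.8 × 4.70)/41.50 = 4.17 kΩ.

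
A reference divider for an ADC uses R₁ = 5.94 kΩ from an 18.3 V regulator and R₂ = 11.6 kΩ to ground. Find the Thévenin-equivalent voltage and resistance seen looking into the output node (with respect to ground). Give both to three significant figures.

V_th is the open-circuit tap voltage: 18.3 × 11.6/(5.94 + 11.6) = 12.1 V.
With the supply zeroed, R₁ and R₂ appear in parallel from the tap: R_th = R₁‖R₂ = (5.94 × 11.6)/17.54 = 3.93 kΩ.

V_th = 12.1 V, R_th = 3.93 kΩ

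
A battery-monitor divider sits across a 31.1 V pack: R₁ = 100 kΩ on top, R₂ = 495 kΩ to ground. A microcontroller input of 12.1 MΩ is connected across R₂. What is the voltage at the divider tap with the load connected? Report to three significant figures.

The load sits in parallel with R₂: R₂‖R_L = (495 × 12100) / (495 + 12100) = 475.5 kΩ.
V_out = 31.1 × 475.5 / (100 + 475.5) = 31.1 × 475.5/575.5 = 25.7 V.

V_out ≈ 25.7 V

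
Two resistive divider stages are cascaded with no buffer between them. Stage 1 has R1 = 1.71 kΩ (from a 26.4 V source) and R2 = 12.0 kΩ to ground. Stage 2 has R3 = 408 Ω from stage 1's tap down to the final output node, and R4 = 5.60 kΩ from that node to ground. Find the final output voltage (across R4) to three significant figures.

V_out ≈ 17.2 V

Stage 2 presents R3+R4 = 6008 Ω as a load on stage 1's tap.
Stage 1's lower leg becomes R2‖(R3+R4) = 4004 Ω, so V_mid = 26.4 × 4004/5714 = 18.50 V.
Stage 2 is itself unloaded: V_out = V_mid × R4/(R3+R4) = 18.50 × 5600/6008 = 17.2 V.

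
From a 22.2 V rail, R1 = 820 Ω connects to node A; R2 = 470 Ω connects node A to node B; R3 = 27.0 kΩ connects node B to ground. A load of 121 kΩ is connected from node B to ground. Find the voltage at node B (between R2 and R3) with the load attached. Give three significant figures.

At node B, R3 is in parallel with the load: R3‖R_L = 22070 Ω.
Below node A the resistance is R2 + (R3‖R_L) = 22540 Ω, so V_A = 22.2 × 22540/23360 = 21.42 V.
Then V_B = V_A × (R3‖R_L)/(R2 + R3‖R_L) = 21.42 × 22070/22540 = 21.0 V.

V ≈ 21.0 V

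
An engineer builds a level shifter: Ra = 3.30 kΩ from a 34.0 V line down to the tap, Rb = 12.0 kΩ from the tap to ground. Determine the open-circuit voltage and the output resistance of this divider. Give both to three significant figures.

V_th is the open-circuit tap voltage: 34.0 × 12.0/(3.30 + 12.0) = 26.7 V.
With the supply zeroed, Ra and Rb appear in parallel from the tap: R_th = Ra‖Rb = (3.30 × 12.0)/15.30 = 2.59 kΩ.

V_th = 26.7 V, R_th = 2.59 kΩ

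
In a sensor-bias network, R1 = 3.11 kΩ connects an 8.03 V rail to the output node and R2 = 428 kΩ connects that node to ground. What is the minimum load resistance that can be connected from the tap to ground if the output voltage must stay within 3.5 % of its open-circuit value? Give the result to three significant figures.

R_L(min) ≈ 85.1 kΩ

Output resistance R_th = R1‖R2 = (3.11 × 428)/431.1 = 3.088 kΩ.
The fractional drop is R_th/(R_th + R_L); requiring this ≤ 0.0350 gives R_L ≥ R_th(1/0.0350 − 1) = 3.088 × 27.57 = 85.1 kΩ.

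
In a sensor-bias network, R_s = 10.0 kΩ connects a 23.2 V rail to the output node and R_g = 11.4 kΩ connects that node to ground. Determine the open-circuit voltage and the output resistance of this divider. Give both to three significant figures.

V_th is the open-circuit tap voltage: 23.2 × 11.4/(10.0 + 11.4) = 12.4 V.
With the supply zeroed, R_s and R_g appear in parallel from the tap: R_th = R_s‖R_g = (10.0 × 11.4)/21.40 = 5.33 kΩ.

V_th = 12.4 V, R_th = 5.33 kΩ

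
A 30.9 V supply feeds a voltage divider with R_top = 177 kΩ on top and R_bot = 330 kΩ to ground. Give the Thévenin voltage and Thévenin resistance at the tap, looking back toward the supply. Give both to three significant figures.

V_th = 20.1 V, R_th = 115 kΩ

V_th is the open-circuit tap voltage: 30.9 × 330/(177 + 330) = 20.1 V.
With the supply zeroed, R_top and R_bot appear in parallel from the tap: R_th = R_top‖R_bot = (177 × 330)/507.0 = 115 kΩ.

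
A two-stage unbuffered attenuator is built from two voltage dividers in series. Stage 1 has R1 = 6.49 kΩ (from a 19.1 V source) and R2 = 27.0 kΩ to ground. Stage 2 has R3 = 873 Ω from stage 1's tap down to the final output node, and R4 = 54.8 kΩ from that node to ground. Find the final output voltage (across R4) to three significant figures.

V_out ≈ 13.9 V

Stage 2 presents R3+R4 = 55670 Ω as a load on stage 1's tap.
Stage 1's lower leg becomes R2‖(R3+R4) = 18180 Ω, so V_mid = 19.1 × 18180/24670 = 14.08 V.
Stage 2 is itself unloaded: V_out = V_mid × R4/(R3+R4) = 14.08 × 54800/55670 = 13.9 V.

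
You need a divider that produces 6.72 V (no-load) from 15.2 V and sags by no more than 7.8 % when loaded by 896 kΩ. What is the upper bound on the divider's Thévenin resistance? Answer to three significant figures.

Loading drop = R_th/(R_th + R_L) ≤ 0.0780, so R_th ≤ R_L · ε/(1−ε) = 896 kΩ × 0.0780/0.9220 = 75.8 kΩ.

R_th ≤ 75.8 kΩ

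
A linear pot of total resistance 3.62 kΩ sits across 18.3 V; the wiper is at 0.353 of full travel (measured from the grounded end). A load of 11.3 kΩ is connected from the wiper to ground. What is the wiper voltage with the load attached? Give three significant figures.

The wiper splits the pot into (1−α)R = 2.342 kΩ above and αR = 1.278 kΩ below.
Lower section ‖ load = 1.148 kΩ.
V_wiper = 18.3 × 1.148/(2.342 + 1.148) = 6.02 V.

V ≈ 6.02 V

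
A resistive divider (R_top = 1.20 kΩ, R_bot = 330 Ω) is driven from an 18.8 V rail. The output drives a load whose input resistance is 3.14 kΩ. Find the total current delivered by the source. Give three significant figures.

I ≈ 12.5 mA

R_bot‖R_L = 298.6 Ω, so the source sees R_top + R_bot‖R_L = 1499 Ω.
I = 18.8 V / 1499 Ω = 12.5 mA.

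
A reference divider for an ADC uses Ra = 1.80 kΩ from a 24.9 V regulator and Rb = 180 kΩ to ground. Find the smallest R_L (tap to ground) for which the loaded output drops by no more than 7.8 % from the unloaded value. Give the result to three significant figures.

Output resistance R_th = Ra‖Rb = (1.80 × 180)/181.8 = 1.782 kΩ.
The fractional drop is R_th/(R_th + R_L); requiring this ≤ 0.0780 gives R_L ≥ R_th(1/0.0780 − 1) = 1.782 × 11.82 = 21.1 kΩ.

R_L(min) ≈ 21.1 kΩ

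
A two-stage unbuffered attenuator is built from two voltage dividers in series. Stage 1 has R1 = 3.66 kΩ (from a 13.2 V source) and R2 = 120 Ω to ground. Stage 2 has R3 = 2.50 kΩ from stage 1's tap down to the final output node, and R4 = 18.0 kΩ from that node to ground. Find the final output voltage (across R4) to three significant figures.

Stage 2 presents R3+R4 = 20500 Ω as a load on stage 1's tap.
Stage 1's lower leg becomes R2‖(R3+R4) = 119.3 Ω, so V_mid = 13.2 × 119.3/3779 = 0.4167 V.
Stage 2 is itself unloaded: V_out = V_mid × R4/(R3+R4) = 0.4167 × 18000/20500 = 0.366 V.

V_out ≈ 0.366 V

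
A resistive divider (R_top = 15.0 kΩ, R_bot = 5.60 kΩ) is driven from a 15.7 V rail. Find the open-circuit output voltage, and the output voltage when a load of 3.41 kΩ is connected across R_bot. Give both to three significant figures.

Open-circuit: V = 15.7 × 5.60/(15.0 + 5.60) = 4.27 V.
With the load, R_bot becomes R_bot‖R_L = 2.119 kΩ, so V = 15.7 × 2.119/17.12 = 1.94 V.

Unloaded: 4.27 V; loaded: 1.94 V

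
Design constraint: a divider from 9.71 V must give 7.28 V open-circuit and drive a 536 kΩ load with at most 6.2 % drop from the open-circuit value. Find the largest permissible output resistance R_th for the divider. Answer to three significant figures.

R_th ≤ 35.4 kΩ

Loading drop = R_th/(R_th + R_L) ≤ 0.0620, so R_th ≤ R_L · ε/(1−ε) = 536 kΩ × 0.0620/0.9380 = 35.4 kΩ.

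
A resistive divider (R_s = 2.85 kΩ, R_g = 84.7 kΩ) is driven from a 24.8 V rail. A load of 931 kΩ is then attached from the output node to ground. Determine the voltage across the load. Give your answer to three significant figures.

The load sits in parallel with R_g: R_g‖R_L = (84.7 × 931) / (84.7 + 931) = 77.64 kΩ.
V_out = 24.8 × 77.64 / (2.85 + 77.64) = 24.8 × 77.64/80.49 = 23.9 V.

V_out ≈ 23.9 V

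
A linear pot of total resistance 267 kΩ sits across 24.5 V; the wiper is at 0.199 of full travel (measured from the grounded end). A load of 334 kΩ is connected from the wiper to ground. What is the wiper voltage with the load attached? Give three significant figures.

V ≈ 4.32 V

The wiper splits the pot into (1−α)R = 213.9 kΩ above and αR = 53.13 kΩ below.
Lower section ‖ load = 45.84 kΩ.
V_wiper = 24.5 × 45.84/(213.9 + 45.84) = 4.32 V.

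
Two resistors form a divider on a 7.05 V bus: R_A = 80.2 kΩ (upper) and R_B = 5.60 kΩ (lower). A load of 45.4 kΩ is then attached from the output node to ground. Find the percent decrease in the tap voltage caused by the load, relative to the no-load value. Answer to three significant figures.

10.3 %

Unloaded V = 7.05 × 5.60/85.80 = 0.46014 V.
Loaded: R_B‖R_L = 4.985 kΩ, giving V = 7.05 × 4.985/85.19 = 0.41257 V.
Drop = (0.46014 − 0.41257) / 0.46014 = 10.3 %.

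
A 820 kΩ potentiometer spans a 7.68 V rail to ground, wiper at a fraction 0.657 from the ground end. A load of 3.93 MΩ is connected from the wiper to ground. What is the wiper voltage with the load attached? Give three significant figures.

The wiper splits the pot into (1−α)R = 281.3 kΩ above and αR = 538.7 kΩ below.
Lower section ‖ load = 473.8 kΩ.
V_wiper = 7.68 × 473.8/(281.3 + 473.8) = 4.82 V.

V ≈ 4.82 V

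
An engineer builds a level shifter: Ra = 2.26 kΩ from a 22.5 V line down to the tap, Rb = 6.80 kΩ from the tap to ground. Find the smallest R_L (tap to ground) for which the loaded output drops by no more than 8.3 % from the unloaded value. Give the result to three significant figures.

R_L(min) ≈ 18.7 kΩ

Output resistance R_th = Ra‖Rb = (2.26 × 6.80)/9.060 = 1.696 kΩ.
The fractional drop is R_th/(R_th + R_L); requiring this ≤ 0.0830 gives R_L ≥ R_th(1/0.0830 − 1) = 1.696 × 11.05 = 18.7 kΩ.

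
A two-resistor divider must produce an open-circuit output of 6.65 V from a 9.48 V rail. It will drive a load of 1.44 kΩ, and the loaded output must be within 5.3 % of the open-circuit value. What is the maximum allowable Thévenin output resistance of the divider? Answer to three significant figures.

Loading drop = R_th/(R_th + R_L) ≤ 0.0530, so R_th ≤ R_L · ε/(1−ε) = 1.44 kΩ × 0.0530/0.9470 = 80.6 Ω.

R_th ≤ 80.6 Ω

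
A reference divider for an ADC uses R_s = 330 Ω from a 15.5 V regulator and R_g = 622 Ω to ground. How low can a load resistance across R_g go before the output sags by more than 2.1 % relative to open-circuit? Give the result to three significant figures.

R_L(min) ≈ 10.1 kΩ

Output resistance R_th = R_s‖R_g = (330 × 622)/952.0 = 215.6 Ω.
The fractional drop is R_th/(R_th + R_L); requiring this ≤ 0.0210 gives R_L ≥ R_th(1/0.0210 − 1) = 215.6 × 46.62 = 10.1 kΩ.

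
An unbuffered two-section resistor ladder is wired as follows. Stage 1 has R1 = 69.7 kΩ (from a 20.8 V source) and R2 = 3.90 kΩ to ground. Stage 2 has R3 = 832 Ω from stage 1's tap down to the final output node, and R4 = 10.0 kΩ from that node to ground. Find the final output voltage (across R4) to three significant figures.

Stage 2 presents R3+R4 = 10830 Ω as a load on stage 1's tap.
Stage 1's lower leg becomes R2‖(R3+R4) = 2868 Ω, so V_mid = 20.8 × 2868/72570 = 0.8219 V.
Stage 2 is itself unloaded: V_out = V_mid × R4/(R3+R4) = 0.8219 × 10000/10830 = 0.759 V.

V_out ≈ 0.759 V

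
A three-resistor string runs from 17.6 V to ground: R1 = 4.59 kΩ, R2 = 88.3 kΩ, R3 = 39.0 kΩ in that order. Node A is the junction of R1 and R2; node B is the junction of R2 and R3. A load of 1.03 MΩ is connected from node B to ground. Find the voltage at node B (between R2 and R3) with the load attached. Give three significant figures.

At node B, R3 is in parallel with the load: R3‖R_L = 37.58 kΩ.
Below node A the resistance is R2 + (R3‖R_L) = 125.9 kΩ, so V_A = 17.6 × 125.9/130.5 = 16.98 V.
Then V_B = V_A × (R3‖R_L)/(R2 + R3‖R_L) = 16.98 × 37.58/125.9 = 5.07 V.

V ≈ 5.07 V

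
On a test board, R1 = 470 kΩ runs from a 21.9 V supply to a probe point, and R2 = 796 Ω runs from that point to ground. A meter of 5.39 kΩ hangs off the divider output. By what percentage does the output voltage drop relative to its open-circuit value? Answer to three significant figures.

12.8 %

The divider's output (Thévenin) resistance is R1‖R2 = 794.7 Ω.
Fractional drop under load = R_th/(R_th + R_L) = 794.7 / (794.7 + 5390) = 0.1285.
So the output falls by 12.8 %.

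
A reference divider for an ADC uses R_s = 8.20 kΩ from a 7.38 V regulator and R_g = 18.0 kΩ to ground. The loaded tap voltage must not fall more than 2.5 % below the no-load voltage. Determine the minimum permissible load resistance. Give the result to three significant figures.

Output resistance R_th = R_s‖R_g = (8.20 × 18.0)/26.20 = 5.634 kΩ.
The fractional drop is R_th/(R_th + R_L); requiring this ≤ 0.0250 gives R_L ≥ R_th(1/0.0250 − 1) = 5.634 × 39.00 = 220 kΩ.

R_L(min) ≈ 220 kΩ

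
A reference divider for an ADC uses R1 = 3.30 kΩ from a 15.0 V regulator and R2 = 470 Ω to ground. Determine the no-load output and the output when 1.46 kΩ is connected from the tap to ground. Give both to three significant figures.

Unloaded: 1.87 V; loaded: 1.46 V

Open-circuit: V = 15.0 × 470/(3300 + 470) = 1.87 V.
With the load, R2 becomes R2‖R_L = 355.5 Ω, so V = 15.0 × 355.5/3656 = 1.46 V.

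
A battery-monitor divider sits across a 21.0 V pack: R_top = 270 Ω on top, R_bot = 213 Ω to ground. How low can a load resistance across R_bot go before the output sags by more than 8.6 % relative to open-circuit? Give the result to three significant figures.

Output resistance R_th = R_top‖R_bot = (270 × 213)/483.0 = 119.1 Ω.
The fractional drop is R_th/(R_th + R_L); requiring this ≤ 0.0860 gives R_L ≥ R_th(1/0.0860 − 1) = 119.1 × 10.63 = 1.27 kΩ.

R_L(min) ≈ 1.27 kΩ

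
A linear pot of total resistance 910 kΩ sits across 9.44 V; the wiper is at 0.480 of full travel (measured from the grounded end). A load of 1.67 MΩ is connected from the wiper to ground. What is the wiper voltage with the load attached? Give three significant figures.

The wiper splits the pot into (1−α)R = 473.2 kΩ above and αR = 436.8 kΩ below.
Lower section ‖ load = 346.2 kΩ.
V_wiper = 9.44 × 346.2/(473.2 + 346.2) = 3.99 V.

V ≈ 3.99 V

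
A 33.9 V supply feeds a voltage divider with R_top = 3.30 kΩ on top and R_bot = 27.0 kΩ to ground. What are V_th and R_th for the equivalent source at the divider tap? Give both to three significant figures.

V_th = 30.2 V, R_th = 2.94 kΩ

V_th is the open-circuit tap voltage: 33.9 × 27.0/(3.30 + 27.0) = 30.2 V.
With the supply zeroed, R_top and R_bot appear in parallel from the tap: R_th = R_top‖R_bot = (3.30 × 27.0)/30.30 = 2.94 kΩ.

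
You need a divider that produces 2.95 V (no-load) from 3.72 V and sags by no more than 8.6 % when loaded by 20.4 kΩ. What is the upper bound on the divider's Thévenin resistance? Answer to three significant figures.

Loading drop = R_th/(R_th + R_L) ≤ 0.0860, so R_th ≤ R_L · ε/(1−ε) = 20.4 kΩ × 0.0860/0.9140 = 1.92 kΩ.
(Any R1, R2 with R2/(R1+R2) = 0.793 and R1‖R2 ≤ 1.92 kΩ will meet the spec.)

R_th ≤ 1.92 kΩ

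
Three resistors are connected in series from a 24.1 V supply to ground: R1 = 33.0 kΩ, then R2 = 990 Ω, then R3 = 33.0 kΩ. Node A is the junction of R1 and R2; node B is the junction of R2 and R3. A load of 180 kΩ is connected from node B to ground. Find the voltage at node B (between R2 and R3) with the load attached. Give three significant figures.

At node B, R3 is in parallel with the load: R3‖R_L = 27890 Ω.
Below node A the resistance is R2 + (R3‖R_L) = 28880 Ω, so V_A = 24.1 × 28880/61880 = 11.25 V.
Then V_B = V_A × (R3‖R_L)/(R2 + R3‖R_L) = 11.25 × 27890/28880 = 10.9 V.

V ≈ 10.9 V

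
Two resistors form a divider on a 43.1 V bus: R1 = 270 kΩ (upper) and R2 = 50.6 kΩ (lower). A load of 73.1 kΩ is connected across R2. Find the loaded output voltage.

V_out ≈ 4.30 V

The load sits in parallel with R2: R2‖R_L = (50.6 × 73.1) / (50.6 + 73.1) = 29.90 kΩ.
V_out = 43.1 × 29.90 / (270 + 29.90) = 43.1 × 29.90/299.9 = 4.30 V.
(Unloaded it would have been 6.80 V.)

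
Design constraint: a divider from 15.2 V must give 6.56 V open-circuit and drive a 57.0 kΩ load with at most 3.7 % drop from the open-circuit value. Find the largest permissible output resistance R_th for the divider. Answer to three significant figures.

R_th ≤ 2.19 kΩ

Loading drop = R_th/(R_th + R_L) ≤ 0.0370, so R_th ≤ R_L · ε/(1−ε) = 57.0 kΩ × 0.0370/0.9630 = 2.19 kΩ.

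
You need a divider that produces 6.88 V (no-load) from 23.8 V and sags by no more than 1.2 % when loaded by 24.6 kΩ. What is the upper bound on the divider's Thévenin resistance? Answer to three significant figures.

Loading drop = R_th/(R_th + R_L) ≤ 0.0120, so R_th ≤ R_L · ε/(1−ε) = 24.6 kΩ × 0.0120/0.9880 = 299 Ω.

R_th ≤ 299 Ω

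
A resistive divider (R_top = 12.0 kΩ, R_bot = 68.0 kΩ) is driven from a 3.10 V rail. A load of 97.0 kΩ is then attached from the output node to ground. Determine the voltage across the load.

The load sits in parallel with R_bot: R_bot‖R_L = (68.0 × 97.0) / (68.0 + 97.0) = 39.98 kΩ.
V_out = 3.10 × 39.98 / (12.0 + 39.98) = 3.10 × 39.98/51.98 = 2.38 V.
(Unloaded it would have been 2.63 V.)

V_out ≈ 2.38 V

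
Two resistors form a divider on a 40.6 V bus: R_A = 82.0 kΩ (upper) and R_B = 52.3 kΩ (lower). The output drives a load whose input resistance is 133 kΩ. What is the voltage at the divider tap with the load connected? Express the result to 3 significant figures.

V_out ≈ 12.7 V

The load sits in parallel with R_B: R_B‖R_L = (52.3 × 133) / (52.3 + 133) = 37.54 kΩ.
V_out = 40.6 × 37.54 / (82.0 + 37.54) = 40.6 × 37.54/119.5 = 12.7 V.
(Unloaded it would have been 15.8 V.)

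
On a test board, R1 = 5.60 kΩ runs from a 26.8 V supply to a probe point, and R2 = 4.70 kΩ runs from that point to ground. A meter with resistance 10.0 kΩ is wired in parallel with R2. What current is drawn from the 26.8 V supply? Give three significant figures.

R2‖R_L = 3.197 kΩ, so the source sees R1 + R2‖R_L = 8.797 kΩ.
I = 26.8 V / 8.797 kΩ = 3.05 mA.

I ≈ 3.05 mA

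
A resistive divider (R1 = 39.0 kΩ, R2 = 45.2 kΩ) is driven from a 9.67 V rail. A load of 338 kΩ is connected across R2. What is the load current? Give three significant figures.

R2‖R_L = 39.87 kΩ; V_out = 9.67 × 39.87/78.87 = 4.888 V.
I_L = V_out / R_L = 4.888 / 338 kΩ = 0.0145 mA.

I_L ≈ 0.0145 mA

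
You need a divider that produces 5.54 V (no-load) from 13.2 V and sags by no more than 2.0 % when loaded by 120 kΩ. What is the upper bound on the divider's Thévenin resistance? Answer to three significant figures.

R_th ≤ 2.45 kΩ

Loading drop = R_th/(R_th + R_L) ≤ 0.0200, so R_th ≤ R_L · ε/(1−ε) = 120 kΩ × 0.0200/0.9800 = 2.45 kΩ.
(Any R1, R2 with R2/(R1+R2) = 0.420 and R1‖R2 ≤ 2.45 kΩ will meet the spec.)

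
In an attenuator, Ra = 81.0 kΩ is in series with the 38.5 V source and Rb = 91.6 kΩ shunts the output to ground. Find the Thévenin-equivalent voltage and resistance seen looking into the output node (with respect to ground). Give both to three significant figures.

V_th is the open-circuit tap voltage: 38.5 × 91.6/(81.0 + 91.6) = 20.4 V.
With the supply zeroed, Ra and Rb appear in parallel from the tap: R_th = Ra‖Rb = (81.0 × 91.6)/172.6 = 43.0 kΩ.

V_th = 20.4 V, R_th = 43.0 kΩ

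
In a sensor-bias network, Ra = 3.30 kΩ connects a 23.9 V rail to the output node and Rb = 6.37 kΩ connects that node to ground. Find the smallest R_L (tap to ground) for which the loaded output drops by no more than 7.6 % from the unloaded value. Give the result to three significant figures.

R_L(min) ≈ 26.4 kΩ

Output resistance R_th = Ra‖Rb = (3.30 × 6.37)/9.670 = 2.174 kΩ.
The fractional drop is R_th/(R_th + R_L); requiring this ≤ 0.0760 gives R_L ≥ R_th(1/0.0760 − 1) = 2.174 × 12.16 = 26.4 kΩ.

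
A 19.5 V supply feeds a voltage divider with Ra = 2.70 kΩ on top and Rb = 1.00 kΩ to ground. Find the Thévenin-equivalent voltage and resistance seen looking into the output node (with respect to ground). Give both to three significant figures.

V_th = 5.27 V, R_th = 730 Ω

V_th is the open-circuit tap voltage: 19.5 × 1.00/(2.70 + 1.00) = 5.27 V.
With the supply zeroed, Ra and Rb appear in parallel from the tap: R_th = Ra‖Rb = (2.70 × 1.00)/3.700 = 730 Ω.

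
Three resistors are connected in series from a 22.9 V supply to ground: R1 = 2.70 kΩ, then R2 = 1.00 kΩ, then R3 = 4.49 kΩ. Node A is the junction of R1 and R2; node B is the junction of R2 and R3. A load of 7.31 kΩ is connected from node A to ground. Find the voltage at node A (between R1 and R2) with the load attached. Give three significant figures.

V ≈ 12.3 V

Below node A the series string R2+R3 = 5.490 kΩ sits in parallel with the 7.31 kΩ load: 3.135 kΩ.
V_A = 22.9 × 3.135/(2.70 + 3.135) = 12.3 V.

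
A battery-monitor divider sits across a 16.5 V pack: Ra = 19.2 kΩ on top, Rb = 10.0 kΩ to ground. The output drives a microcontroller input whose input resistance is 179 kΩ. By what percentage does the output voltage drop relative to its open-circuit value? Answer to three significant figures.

The divider's output (Thévenin) resistance is Ra‖Rb = 6.575 kΩ.
Fractional drop under load = R_th/(R_th + R_L) = 6.575 / (6.575 + 179) = 0.03543.
So the output falls by 3.54 %.

3.54 %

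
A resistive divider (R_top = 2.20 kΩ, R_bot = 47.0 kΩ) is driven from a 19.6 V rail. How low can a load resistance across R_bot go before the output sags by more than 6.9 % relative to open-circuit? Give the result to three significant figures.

R_L(min) ≈ 28.4 kΩ

Output resistance R_th = R_top‖R_bot = (2.20 × 47.0)/49.20 = 2.102 kΩ.
The fractional drop is R_th/(R_th + R_L); requiring this ≤ 0.0690 gives R_L ≥ R_th(1/0.0690 − 1) = 2.102 × 13.49 = 28.4 kΩ.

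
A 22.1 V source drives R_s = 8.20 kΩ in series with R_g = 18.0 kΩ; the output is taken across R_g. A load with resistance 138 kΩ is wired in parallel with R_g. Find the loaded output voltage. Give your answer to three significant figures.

The load sits in parallel with R_g: R_g‖R_L = (18.0 × 138) / (18.0 + 138) = 15.92 kΩ.
V_out = 22.1 × 15.92 / (8.20 + 15.92) = 22.1 × 15.92/24.12 = 14.6 V.
(Unloaded it would have been 15.2 V.)

V_out ≈ 14.6 V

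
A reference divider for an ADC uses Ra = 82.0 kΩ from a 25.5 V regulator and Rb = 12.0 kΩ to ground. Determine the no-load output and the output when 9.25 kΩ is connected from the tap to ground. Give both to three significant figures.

Open-circuit: V = 25.5 × 12.0/(82.0 + 12.0) = 3.26 V.
With the load, Rb becomes Rb‖R_L = 5.224 kΩ, so V = 25.5 × 5.224/87.22 = 1.53 V.

Unloaded: 3.26 V; loaded: 1.53 V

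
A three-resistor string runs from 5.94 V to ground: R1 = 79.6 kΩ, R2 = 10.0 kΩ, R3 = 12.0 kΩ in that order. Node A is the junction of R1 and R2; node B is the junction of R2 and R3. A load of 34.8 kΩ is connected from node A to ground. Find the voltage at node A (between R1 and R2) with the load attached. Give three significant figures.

Below node A the series string R2+R3 = 22.00 kΩ sits in parallel with the 34.8 kΩ load: 13.48 kΩ.
V_A = 5.94 × 13.48/(79.6 + 13.48) = 0.860 V.

V ≈ 0.860 V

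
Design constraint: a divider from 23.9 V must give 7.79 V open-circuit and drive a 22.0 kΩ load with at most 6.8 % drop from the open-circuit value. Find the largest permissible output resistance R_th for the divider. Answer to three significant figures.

R_th ≤ 1.61 kΩ

Loading drop = R_th/(R_th + R_L) ≤ 0.0680, so R_th ≤ R_L · ε/(1−ε) = 22.0 kΩ × 0.0680/0.9320 = 1.61 kΩ.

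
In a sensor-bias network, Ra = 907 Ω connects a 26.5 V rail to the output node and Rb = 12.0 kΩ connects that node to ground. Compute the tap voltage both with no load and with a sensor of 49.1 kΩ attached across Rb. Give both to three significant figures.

Unloaded: 24.6 V; loaded: 24.2 V

Open-circuit: V = 26.5 × 12000/(907 + 12000) = 24.6 V.
With the load, Rb becomes Rb‖R_L = 9643 Ω, so V = 26.5 × 9643/10550 = 24.2 V.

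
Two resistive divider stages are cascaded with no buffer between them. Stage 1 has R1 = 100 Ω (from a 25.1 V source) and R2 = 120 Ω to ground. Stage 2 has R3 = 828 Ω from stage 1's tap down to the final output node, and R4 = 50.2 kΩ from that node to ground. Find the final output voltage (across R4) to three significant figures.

Stage 2 presents R3+R4 = 51030 Ω as a load on stage 1's tap.
Stage 1's lower leg becomes R2‖(R3+R4) = 119.7 Ω, so V_mid = 25.1 × 119.7/219.7 = 13.68 V.
Stage 2 is itself unloaded: V_out = V_mid × R4/(R3+R4) = 13.68 × 50200/51030 = 13.5 V.

V_out ≈ 13.5 V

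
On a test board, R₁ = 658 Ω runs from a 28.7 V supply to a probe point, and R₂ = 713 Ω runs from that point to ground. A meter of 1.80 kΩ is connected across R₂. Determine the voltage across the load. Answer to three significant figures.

The load sits in parallel with R₂: R₂‖R_L = (713 × 1800) / (713 + 1800) = 510.7 Ω.
V_out = 28.7 × 510.7 / (658 + 510.7) = 28.7 × 510.7/1169 = 12.5 V.

V_out ≈ 12.5 V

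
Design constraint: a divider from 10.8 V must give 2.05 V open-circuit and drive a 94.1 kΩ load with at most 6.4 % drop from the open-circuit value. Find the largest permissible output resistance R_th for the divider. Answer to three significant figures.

Loading drop = R_th/(R_th + R_L) ≤ 0.0640, so R_th ≤ R_L · ε/(1−ε) = 94.1 kΩ × 0.0640/0.9360 = 6.43 kΩ.

R_th ≤ 6.43 kΩ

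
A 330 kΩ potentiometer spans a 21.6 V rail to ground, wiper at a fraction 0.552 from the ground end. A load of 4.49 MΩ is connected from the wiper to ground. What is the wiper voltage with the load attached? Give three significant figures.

The wiper splits the pot into (1−α)R = 147.8 kΩ above and αR = 182.2 kΩ below.
Lower section ‖ load = 175.1 kΩ.
V_wiper = 21.6 × 175.1/(147.8 + 175.1) = 11.7 V.

V ≈ 11.7 V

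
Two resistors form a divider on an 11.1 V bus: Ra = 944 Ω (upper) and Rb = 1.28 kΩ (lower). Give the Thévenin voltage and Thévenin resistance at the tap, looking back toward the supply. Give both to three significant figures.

V_th is the open-circuit tap voltage: 11.1 × 1280/(944 + 1280) = 6.39 V.
With the supply zeroed, Ra and Rb appear in parallel from the tap: R_th = Ra‖Rb = (944 × 1280)/2224 = 543 Ω.

V_th = 6.39 V, R_th = 543 Ω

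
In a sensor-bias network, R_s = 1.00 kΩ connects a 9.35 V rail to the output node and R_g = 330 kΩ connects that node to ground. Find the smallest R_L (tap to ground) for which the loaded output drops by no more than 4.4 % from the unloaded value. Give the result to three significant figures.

Output resistance R_th = R_s‖R_g = (1000 × 330000)/331000 = 997.0 Ω.
The fractional drop is R_th/(R_th + R_L); requiring this ≤ 0.0440 gives R_L ≥ R_th(1/0.0440 − 1) = 997.0 × 21.73 = 21.7 kΩ.

R_L(min) ≈ 21.7 kΩ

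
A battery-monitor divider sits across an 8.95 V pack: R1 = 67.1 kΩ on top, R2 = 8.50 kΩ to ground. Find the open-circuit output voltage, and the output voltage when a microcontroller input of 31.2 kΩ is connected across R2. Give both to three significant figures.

Unloaded: 1.01 V; loaded: 0.810 V

Open-circuit: V = 8.95 × 8.50/(67.1 + 8.50) = 1.01 V.
With the load, R2 becomes R2‖R_L = 6.680 kΩ, so V = 8.95 × 6.680/73.78 = 0.810 V.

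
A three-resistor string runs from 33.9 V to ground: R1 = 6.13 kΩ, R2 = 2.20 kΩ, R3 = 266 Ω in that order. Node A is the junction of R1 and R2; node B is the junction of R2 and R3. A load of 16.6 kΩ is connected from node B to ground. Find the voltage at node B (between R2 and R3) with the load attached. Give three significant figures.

At node B, R3 is in parallel with the load: R3‖R_L = 261.8 Ω.
Below node A the resistance is R2 + (R3‖R_L) = 2462 Ω, so V_A = 33.9 × 2462/8592 = 9.713 V.
Then V_B = V_A × (R3‖R_L)/(R2 + R3‖R_L) = 9.713 × 261.8/2462 = 1.03 V.

V ≈ 1.03 V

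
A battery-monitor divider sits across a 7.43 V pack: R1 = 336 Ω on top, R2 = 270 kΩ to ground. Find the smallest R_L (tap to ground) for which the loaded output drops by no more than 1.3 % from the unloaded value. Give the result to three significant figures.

Output resistance R_th = R1‖R2 = (336 × 270000)/270300 = 335.6 Ω.
The fractional drop is R_th/(R_th + R_L); requiring this ≤ 0.0130 gives R_L ≥ R_th(1/0.0130 − 1) = 335.6 × 75.92 = 25.5 kΩ.

R_L(min) ≈ 25.5 kΩ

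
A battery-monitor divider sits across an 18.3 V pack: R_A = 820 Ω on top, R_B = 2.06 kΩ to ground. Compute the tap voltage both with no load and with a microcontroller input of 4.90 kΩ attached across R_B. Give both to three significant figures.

Open-circuit: V = 18.3 × 2060/(820 + 2060) = 13.1 V.
With the load, R_B becomes R_B‖R_L = 1450 Ω, so V = 18.3 × 1450/2270 = 11.7 V.

Unloaded: 13.1 V; loaded: 11.7 V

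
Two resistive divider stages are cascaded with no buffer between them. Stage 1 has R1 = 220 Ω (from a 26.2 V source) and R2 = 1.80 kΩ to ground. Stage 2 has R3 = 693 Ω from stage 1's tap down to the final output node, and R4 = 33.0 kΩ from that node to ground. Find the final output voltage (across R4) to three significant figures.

Stage 2 presents R3+R4 = 33690 Ω as a load on stage 1's tap.
Stage 1's lower leg becomes R2‖(R3+R4) = 1709 Ω, so V_mid = 26.2 × 1709/1929 = 23.21 V.
Stage 2 is itself unloaded: V_out = V_mid × R4/(R3+R4) = 23.21 × 33000/33690 = 22.7 V.

V_out ≈ 22.7 V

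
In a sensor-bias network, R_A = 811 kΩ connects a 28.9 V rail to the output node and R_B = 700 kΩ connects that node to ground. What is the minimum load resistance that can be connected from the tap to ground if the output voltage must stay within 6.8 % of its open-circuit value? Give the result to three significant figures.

R_L(min) ≈ 5.15 MΩ

Output resistance R_th = R_A‖R_B = (811 × 700)/1511 = 375.7 kΩ.
The fractional drop is R_th/(R_th + R_L); requiring this ≤ 0.0680 gives R_L ≥ R_th(1/0.0680 − 1) = 375.7 × 13.71 = 5.15 MΩ.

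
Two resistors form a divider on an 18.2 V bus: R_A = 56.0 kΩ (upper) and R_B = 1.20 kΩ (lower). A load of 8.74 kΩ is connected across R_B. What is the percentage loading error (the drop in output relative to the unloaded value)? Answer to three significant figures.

Unloaded V = 18.2 × 1.20/57.20 = 0.38182 V.
Loaded: R_B‖R_L = 1.055 kΩ, giving V = 18.2 × 1.055/57.06 = 0.33658 V.
Drop = (0.38182 − 0.33658) / 0.38182 = 11.8 %.

11.8 %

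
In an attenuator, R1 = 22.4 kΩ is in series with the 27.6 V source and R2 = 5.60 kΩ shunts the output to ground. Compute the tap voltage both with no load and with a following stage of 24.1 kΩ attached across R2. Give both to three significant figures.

Unloaded: 5.52 V; loaded: 4.65 V

Open-circuit: V = 27.6 × 5.60/(22.4 + 5.60) = 5.52 V.
With the load, R2 becomes R2‖R_L = 4.544 kΩ, so V = 27.6 × 4.544/26.94 = 4.65 V.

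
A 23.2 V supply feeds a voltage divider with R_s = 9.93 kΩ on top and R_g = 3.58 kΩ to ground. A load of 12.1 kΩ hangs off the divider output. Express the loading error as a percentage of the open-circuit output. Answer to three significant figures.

17.9 %

The divider's output (Thévenin) resistance is R_s‖R_g = 2.631 kΩ.
Fractional drop under load = R_th/(R_th + R_L) = 2.631 / (2.631 + 12.1) = 0.1786.
So the output falls by 17.9 %.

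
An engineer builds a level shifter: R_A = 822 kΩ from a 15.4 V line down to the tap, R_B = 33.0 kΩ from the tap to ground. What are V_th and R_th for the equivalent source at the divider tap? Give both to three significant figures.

V_th = 0.594 V, R_th = 31.7 kΩ

V_th is the open-circuit tap voltage: 15.4 × 33.0/(822 + 33.0) = 0.594 V.
With the supply zeroed, R_A and R_B appear in parallel from the tap: R_th = R_A‖R_B = (822 × 33.0)/855.0 = 31.7 kΩ.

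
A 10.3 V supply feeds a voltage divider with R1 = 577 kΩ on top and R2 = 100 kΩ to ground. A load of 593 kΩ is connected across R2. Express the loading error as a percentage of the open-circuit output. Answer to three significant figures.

Unloaded V = 10.3 × 100/677.0 = 1.5214 V.
Loaded: R2‖R_L = 85.57 kΩ, giving V = 10.3 × 85.57/662.6 = 1.3302 V.
Drop = (1.5214 − 1.3302) / 1.5214 = 12.6 %.

12.6 %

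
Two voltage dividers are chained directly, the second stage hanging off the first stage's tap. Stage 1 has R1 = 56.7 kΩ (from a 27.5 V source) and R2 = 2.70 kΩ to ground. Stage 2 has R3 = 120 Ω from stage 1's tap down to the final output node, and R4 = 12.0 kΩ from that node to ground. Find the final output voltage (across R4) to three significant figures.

Stage 2 presents R3+R4 = 12120 Ω as a load on stage 1's tap.
Stage 1's lower leg becomes R2‖(R3+R4) = 2208 Ω, so V_mid = 27.5 × 2208/58910 = 1.031 V.
Stage 2 is itself unloaded: V_out = V_mid × R4/(R3+R4) = 1.031 × 12000/12120 = 1.02 V.

V_out ≈ 1.02 V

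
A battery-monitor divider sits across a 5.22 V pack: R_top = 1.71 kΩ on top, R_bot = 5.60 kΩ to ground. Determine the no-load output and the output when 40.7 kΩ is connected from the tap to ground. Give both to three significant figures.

Open-circuit: V = 5.22 × 5.60/(1.71 + 5.60) = 4.00 V.
With the load, R_bot becomes R_bot‖R_L = 4.923 kΩ, so V = 5.22 × 4.923/6.633 = 3.87 V.

Unloaded: 4.00 V; loaded: 3.87 V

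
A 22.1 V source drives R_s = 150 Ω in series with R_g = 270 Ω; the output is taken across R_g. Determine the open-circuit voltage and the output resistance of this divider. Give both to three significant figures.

V_th = 14.2 V, R_th = 96.4 Ω

V_th is the open-circuit tap voltage: 22.1 × 270/(150 + 270) = 14.2 V.
With the supply zeroed, R_s and R_g appear in parallel from the tap: R_th = R_s‖R_g = (150 × 270)/420.0 = 96.4 Ω.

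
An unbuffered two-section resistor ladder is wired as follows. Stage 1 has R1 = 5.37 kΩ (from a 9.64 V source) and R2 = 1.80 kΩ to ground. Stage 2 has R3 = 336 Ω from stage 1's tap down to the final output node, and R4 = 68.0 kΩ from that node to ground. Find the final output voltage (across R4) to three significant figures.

Stage 2 presents R3+R4 = 68340 Ω as a load on stage 1's tap.
Stage 1's lower leg becomes R2‖(R3+R4) = 1754 Ω, so V_mid = 9.64 × 1754/7124 = 2.373 V.
Stage 2 is itself unloaded: V_out = V_mid × R4/(R3+R4) = 2.373 × 68000/68340 = 2.36 V.

V_out ≈ 2.36 V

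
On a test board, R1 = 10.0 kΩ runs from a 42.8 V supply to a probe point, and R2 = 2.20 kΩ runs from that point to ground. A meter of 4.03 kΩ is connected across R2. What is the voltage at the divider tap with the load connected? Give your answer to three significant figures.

V_out ≈ 5.33 V

The load sits in parallel with R2: R2‖R_L = (2.20 × 4.03) / (2.20 + 4.03) = 1.423 kΩ.
V_out = 42.8 × 1.423 / (10.0 + 1.423) = 42.8 × 1.423/11.42 = 5.33 V.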